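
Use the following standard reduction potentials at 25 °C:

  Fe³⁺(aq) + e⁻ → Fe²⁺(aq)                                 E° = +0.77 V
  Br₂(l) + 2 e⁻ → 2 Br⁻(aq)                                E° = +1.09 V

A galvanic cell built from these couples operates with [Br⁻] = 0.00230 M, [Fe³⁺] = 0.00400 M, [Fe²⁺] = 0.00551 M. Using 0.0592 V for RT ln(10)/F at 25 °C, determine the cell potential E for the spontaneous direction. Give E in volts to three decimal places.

Br₂/Br⁻ is the cathode (higher E°), Fe³⁺/Fe²⁺ the anode: E°cell = +1.09 − (+0.77) = +0.32 V, n = 2.
Overall: Br₂(l) + 2 Fe²⁺(aq) → 2 Br⁻(aq) + 2 Fe³⁺(aq)
Q = [Br⁻]^2·[Fe³⁺]^2 / ([Fe²⁺]^2); log Q = -5.555.
E = E° − (0.0592/n) log Q = +0.32 − (0.0592/2)(-5.555) = +0.484 V.

+0.484 V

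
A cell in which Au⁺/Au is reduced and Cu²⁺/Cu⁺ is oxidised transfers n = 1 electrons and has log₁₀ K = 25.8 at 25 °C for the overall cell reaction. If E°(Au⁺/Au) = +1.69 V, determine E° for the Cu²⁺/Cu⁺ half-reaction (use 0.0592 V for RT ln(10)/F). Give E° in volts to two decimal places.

+0.16 V

E°cell = (0.0592/n)·log K = (0.0592/1)(25.8) = +1.527 V.
Since Au⁺/Au is the cathode and Cu²⁺/Cu⁺ the anode, E°cell = E°(Au⁺/Au) − E°(Cu²⁺/Cu⁺).
So E°(Cu²⁺/Cu⁺) = E°(Au⁺/Au) − E°cell = (+1.69) − (+1.527) = +0.16 V.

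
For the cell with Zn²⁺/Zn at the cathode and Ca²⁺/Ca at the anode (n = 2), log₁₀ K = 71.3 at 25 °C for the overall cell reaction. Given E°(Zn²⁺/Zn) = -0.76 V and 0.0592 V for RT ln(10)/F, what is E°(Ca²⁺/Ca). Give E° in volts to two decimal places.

-2.87 V

E°cell = (0.0592/n)·log K = (0.0592/2)(71.3) = +2.110 V.
Since Zn²⁺/Zn is the cathode and Ca²⁺/Ca the anode, E°cell = E°(Zn²⁺/Zn) − E°(Ca²⁺/Ca).
So E°(Ca²⁺/Ca) = E°(Zn²⁺/Zn) − E°cell = (-0.76) − (+2.110) = -2.87 V.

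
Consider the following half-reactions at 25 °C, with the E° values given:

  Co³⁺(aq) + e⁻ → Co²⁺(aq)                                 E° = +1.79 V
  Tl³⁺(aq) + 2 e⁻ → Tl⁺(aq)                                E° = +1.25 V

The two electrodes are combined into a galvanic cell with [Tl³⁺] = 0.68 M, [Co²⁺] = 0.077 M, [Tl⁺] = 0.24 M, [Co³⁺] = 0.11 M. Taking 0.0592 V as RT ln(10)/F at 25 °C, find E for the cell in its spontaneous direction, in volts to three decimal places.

+0.536 V

Co³⁺/Co²⁺ is the cathode (higher E°), Tl³⁺/Tl⁺ the anode: E°cell = +1.79 − (+1.25) = +0.54 V, n = 2.
Overall: 2 Co³⁺(aq) + Tl⁺(aq) → 2 Co²⁺(aq) + Tl³⁺(aq)
Q = [Co²⁺]^2·[Tl³⁺] / ([Co³⁺]^2·[Tl⁺]); log Q = 0.142.
E = E° − (0.0592/n) log Q = +0.54 − (0.0592/2)(0.142) = +0.536 V.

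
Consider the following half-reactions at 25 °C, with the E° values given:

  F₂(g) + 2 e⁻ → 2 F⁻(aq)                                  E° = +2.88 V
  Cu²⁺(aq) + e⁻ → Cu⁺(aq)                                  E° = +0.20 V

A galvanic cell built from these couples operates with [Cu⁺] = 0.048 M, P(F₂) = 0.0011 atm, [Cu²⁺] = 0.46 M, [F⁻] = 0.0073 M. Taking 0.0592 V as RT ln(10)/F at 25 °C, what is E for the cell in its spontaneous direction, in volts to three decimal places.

+2.661 V

F₂/F⁻ is the cathode (higher E°), Cu²⁺/Cu⁺ the anode: E°cell = +2.88 − (+0.20) = +2.68 V, n = 2.
Overall: F₂(g) + 2 Cu⁺(aq) → 2 F⁻(aq) + 2 Cu²⁺(aq)
Q = [F⁻]^2·[Cu²⁺]^2 / (P(F₂)·[Cu⁺]^2); log Q = 0.648.
E = E° − (0.0592/n) log Q = +2.68 − (0.0592/2)(0.648) = +2.661 V.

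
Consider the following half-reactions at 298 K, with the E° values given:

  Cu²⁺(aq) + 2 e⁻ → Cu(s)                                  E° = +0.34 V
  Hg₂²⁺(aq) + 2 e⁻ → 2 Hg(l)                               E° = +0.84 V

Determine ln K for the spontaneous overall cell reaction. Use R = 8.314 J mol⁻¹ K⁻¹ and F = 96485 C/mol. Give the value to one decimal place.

38.9

Cathode: Hg₂²⁺/Hg; anode: Cu²⁺/Cu. E°cell = (+0.84) − (+0.34) = +0.50 V, with n = 2.
ΔG° = −nFE° = −RT ln K, so ln K = nFE°/(RT) = (2)(96485)(+0.50) / ((8.314)(298)) = 38.943.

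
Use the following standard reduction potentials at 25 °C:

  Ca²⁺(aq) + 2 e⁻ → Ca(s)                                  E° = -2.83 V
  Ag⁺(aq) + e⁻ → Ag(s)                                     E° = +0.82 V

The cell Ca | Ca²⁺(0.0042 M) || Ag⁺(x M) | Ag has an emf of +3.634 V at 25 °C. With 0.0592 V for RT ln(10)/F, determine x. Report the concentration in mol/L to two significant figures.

0.035 M

Ag⁺/Ag is the cathode, Ca²⁺/Ca the anode: E°cell = +3.65 V, n = 2.
Overall reaction: 2 Ag⁺(aq) + Ca(s) → 2 Ag(s) + Ca²⁺(aq); Q = [Ca²⁺]^1/[Ag⁺]^2.
From E = E° − (0.0592/n) log Q: log Q = (E° − E)·n/0.0592 = (+3.65 − (+3.634))·2/0.0592 = 0.5405.
So 2·log[Ag⁺] = 1·log(0.0042) − log Q = -2.3768 − (0.5405) = -2.9173; log[Ag⁺] = -2.9173 / 2 = -1.4587; [Ag⁺] = 10^(-1.4587) ≈ 0.035 M.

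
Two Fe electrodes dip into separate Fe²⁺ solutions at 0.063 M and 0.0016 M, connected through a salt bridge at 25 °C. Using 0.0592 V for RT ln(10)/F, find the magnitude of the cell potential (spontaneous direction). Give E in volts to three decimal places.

+0.047 V

For a concentration cell E°cell = 0. The 0.063 M side is the cathode (reduction is favoured where [Fe²⁺] is higher).
With n = 2, E = −(0.0592/2) log([Fe²⁺]ₐₙ/[Fe²⁺]꜀ₐₜ) = −(0.0592/2) log(0.0016/0.063) = −(0.0592/2)(-1.595) = +0.047 V.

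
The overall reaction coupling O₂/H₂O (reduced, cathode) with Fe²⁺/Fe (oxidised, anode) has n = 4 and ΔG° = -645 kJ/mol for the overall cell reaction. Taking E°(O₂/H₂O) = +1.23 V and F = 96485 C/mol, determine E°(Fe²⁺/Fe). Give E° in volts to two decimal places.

E°cell = −ΔG°/(nF) = −(-645×10³)/((4)(96485)) = +1.671 V.
Since O₂/H₂O is the cathode and Fe²⁺/Fe the anode, E°cell = E°(O₂/H₂O) − E°(Fe²⁺/Fe).
So E°(Fe²⁺/Fe) = E°(O₂/H₂O) − E°cell = (+1.23) − (+1.671) = -0.44 V.

-0.44 V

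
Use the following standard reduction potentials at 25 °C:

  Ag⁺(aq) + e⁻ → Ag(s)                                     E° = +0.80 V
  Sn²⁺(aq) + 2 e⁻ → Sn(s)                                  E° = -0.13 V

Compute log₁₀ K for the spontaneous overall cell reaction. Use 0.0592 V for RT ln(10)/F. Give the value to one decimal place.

Cathode: Ag⁺/Ag; anode: Sn²⁺/Sn. E°cell = +0.93 V, n = 2.
log K = nE°cell / 0.0592 = (2)(+0.93) / 0.0592 = 31.4.

31.4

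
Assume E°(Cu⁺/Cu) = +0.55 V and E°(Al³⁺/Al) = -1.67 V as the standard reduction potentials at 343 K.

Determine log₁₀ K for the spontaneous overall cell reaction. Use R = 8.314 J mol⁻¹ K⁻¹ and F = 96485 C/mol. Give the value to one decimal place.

97.9

Cathode: Cu⁺/Cu; anode: Al³⁺/Al. E°cell = (+0.55) − (-1.67) = +2.22 V, with n = 3.
ΔG° = −nFE° = −RT ln K, so ln K = nFE°/(RT) = (3)(96485)(+2.22) / ((8.314)(343)) = 225.336.
log₁₀ K = 225.336 / ln 10 = 97.9.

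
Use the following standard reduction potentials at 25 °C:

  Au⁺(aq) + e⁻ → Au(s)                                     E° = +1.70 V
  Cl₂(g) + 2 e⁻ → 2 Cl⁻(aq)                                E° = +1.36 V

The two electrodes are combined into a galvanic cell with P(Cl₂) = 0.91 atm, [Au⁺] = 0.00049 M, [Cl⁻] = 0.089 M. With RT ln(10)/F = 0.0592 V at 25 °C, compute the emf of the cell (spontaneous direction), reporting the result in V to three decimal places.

+0.083 V

Au⁺/Au is the cathode (higher E°), Cl₂/Cl⁻ the anode: E°cell = +1.70 − (+1.36) = +0.34 V, n = 2.
Overall: 2 Au⁺(aq) + 2 Cl⁻(aq) → 2 Au(s) + Cl₂(g)
Q = P(Cl₂) / ([Au⁺]^2·[Cl⁻]^2); log Q = 8.680.
E = E° − (0.0592/n) log Q = +0.34 − (0.0592/2)(8.680) = +0.083 V.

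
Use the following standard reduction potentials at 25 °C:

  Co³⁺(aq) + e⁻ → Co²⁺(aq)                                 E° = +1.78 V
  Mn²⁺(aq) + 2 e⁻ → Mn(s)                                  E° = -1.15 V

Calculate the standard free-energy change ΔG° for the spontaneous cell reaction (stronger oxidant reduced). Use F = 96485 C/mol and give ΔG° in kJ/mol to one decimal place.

-565.4 kJ/mol

Co³⁺/Co²⁺ (E° = +1.78 V) is the cathode; Mn²⁺/Mn (E° = -1.15 V) is the anode, so E°cell = +2.93 V.
Balancing electrons gives n = 2 (lcm of 1 and 2).
ΔG° = −nFE° = −(2)(96485)(+2.93) = -565,402 J = -565.4 kJ/mol.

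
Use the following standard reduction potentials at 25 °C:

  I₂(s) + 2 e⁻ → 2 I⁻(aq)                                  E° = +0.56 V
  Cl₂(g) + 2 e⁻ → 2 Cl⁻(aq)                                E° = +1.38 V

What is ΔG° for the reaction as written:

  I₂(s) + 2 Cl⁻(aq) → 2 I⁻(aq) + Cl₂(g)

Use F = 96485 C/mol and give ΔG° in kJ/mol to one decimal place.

As written, I₂/I⁻ is reduced (cathode) and Cl₂/Cl⁻ is oxidised (anode), so E°cell = (+0.56) − (+1.38) = -0.82 V.
Balancing electrons gives n = 2.
ΔG° = −nFE° = −(2)(96485)(-0.82) = 158,235 J = +158.2 kJ/mol.

+158.2 kJ/mol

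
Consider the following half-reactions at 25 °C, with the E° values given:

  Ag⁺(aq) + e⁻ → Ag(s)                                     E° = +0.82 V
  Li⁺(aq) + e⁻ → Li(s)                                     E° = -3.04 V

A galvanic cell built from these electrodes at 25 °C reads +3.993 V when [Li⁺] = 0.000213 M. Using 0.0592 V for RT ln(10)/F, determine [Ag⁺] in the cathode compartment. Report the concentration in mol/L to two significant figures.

0.038 M

Ag⁺/Ag is the cathode, Li⁺/Li the anode: E°cell = +3.86 V, n = 1.
Overall reaction: Ag⁺(aq) + Li(s) → Ag(s) + Li⁺(aq); Q = [Li⁺]^1/[Ag⁺]^1.
From E = E° − (0.0592/n) log Q: log Q = (E° − E)·n/0.0592 = (+3.86 − (+3.993))·1/0.0592 = -2.2466.
So 1·log[Ag⁺] = 1·log(0.000213) − log Q = -3.6716 − (-2.2466) = -1.4250; [Ag⁺] = 10^(-1.4250) ≈ 0.038 M.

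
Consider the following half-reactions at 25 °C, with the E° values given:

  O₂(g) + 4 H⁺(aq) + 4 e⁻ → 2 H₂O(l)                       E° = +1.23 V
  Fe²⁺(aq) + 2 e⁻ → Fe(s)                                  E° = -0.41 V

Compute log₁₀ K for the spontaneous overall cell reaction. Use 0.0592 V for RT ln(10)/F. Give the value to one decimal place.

Cathode: O₂/H₂O; anode: Fe²⁺/Fe. E°cell = +1.64 V, n = 4.
log K = nE°cell / 0.0592 = (4)(+1.64) / 0.0592 = 110.8.

110.8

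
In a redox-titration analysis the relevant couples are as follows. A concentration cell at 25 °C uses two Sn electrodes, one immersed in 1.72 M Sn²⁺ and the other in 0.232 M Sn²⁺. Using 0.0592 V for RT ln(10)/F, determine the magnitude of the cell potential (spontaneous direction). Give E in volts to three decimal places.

+0.026 V

For a concentration cell E°cell = 0. The 1.72 M side is the cathode (reduction is favoured where [Sn²⁺] is higher).
With n = 2, E = −(0.0592/2) log([Sn²⁺]ₐₙ/[Sn²⁺]꜀ₐₜ) = −(0.0592/2) log(0.232/1.72) = −(0.0592/2)(-0.870) = +0.026 V.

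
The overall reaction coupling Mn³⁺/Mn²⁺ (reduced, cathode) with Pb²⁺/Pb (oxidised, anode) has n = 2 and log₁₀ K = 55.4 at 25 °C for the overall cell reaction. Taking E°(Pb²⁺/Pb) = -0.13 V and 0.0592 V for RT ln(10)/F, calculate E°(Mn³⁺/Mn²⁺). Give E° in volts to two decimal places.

E°cell = (0.0592/n)·log K = (0.0592/2)(55.4) = +1.640 V.
Since Mn³⁺/Mn²⁺ is the cathode and Pb²⁺/Pb the anode, E°cell = E°(Mn³⁺/Mn²⁺) − E°(Pb²⁺/Pb).
So E°(Mn³⁺/Mn²⁺) = E°cell + E°(Pb²⁺/Pb) = +1.640 + (-0.13) = +1.51 V.

+1.51 V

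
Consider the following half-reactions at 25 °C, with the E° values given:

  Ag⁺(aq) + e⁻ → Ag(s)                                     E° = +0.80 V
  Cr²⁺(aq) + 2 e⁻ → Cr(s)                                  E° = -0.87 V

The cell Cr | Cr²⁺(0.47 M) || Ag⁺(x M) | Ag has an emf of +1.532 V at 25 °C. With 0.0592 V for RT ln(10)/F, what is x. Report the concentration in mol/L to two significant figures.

0.0032 M

Ag⁺/Ag is the cathode, Cr²⁺/Cr the anode: E°cell = +1.67 V, n = 2.
Overall reaction: 2 Ag⁺(aq) + Cr(s) → 2 Ag(s) + Cr²⁺(aq); Q = [Cr²⁺]^1/[Ag⁺]^2.
From E = E° − (0.0592/n) log Q: log Q = (E° − E)·n/0.0592 = (+1.67 − (+1.532))·2/0.0592 = 4.6622.
So 2·log[Ag⁺] = 1·log(0.47) − log Q = -0.3279 − (4.6622) = -4.9901; log[Ag⁺] = -4.9901 / 2 = -2.4950; [Ag⁺] = 10^(-2.4950) ≈ 0.0032 M.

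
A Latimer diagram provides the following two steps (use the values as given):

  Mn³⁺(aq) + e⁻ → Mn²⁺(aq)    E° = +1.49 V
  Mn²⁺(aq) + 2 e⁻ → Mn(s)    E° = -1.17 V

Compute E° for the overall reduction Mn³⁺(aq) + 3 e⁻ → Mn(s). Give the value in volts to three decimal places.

-0.283 V

Since ΔG° = −nFE° is additive over sequential reductions, n₃E°₃ = n₁E°₁ + n₂E°₂.
E°₃ = (1×+1.49 + 2×-1.17) / 3 = (-0.850) / 3 = -0.283 V.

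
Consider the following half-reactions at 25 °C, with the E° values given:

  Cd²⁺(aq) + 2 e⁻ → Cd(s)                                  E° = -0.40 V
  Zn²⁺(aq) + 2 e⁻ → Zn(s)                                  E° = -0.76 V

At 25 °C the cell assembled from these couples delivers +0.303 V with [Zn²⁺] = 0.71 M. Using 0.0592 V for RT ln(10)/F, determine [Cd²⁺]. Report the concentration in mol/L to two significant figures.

0.0084 M

Cd²⁺/Cd is the cathode, Zn²⁺/Zn the anode: E°cell = +0.36 V, n = 2.
Overall reaction: Cd²⁺(aq) + Zn(s) → Cd(s) + Zn²⁺(aq); Q = [Zn²⁺]^1/[Cd²⁺]^1.
From E = E° − (0.0592/n) log Q: log Q = (E° − E)·n/0.0592 = (+0.36 − (+0.303))·2/0.0592 = 1.9257.
So 1·log[Cd²⁺] = 1·log(0.71) − log Q = -0.1487 − (1.9257) = -2.0744; [Cd²⁺] = 10^(-2.0744) ≈ 0.0084 M.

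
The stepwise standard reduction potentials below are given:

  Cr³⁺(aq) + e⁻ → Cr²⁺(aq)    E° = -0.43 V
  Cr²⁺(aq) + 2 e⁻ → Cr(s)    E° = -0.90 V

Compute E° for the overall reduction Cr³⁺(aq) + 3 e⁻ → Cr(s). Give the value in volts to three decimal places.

-0.743 V

Since ΔG° = −nFE° is additive over sequential reductions, n₃E°₃ = n₁E°₁ + n₂E°₂.
E°₃ = (1×-0.43 + 2×-0.90) / 3 = (-2.230) / 3 = -0.743 V.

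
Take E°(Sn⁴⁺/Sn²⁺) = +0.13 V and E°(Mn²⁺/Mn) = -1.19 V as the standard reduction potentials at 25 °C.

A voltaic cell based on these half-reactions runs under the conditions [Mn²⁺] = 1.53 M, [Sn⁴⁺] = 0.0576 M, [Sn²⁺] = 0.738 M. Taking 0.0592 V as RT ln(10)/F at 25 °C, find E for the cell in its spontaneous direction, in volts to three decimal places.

+1.282 V

Sn⁴⁺/Sn²⁺ is the cathode (higher E°), Mn²⁺/Mn the anode: E°cell = +0.13 − (-1.19) = +1.32 V, n = 2.
Overall: Sn⁴⁺(aq) + Mn(s) → Sn²⁺(aq) + Mn²⁺(aq)
Q = [Sn²⁺]·[Mn²⁺] / ([Sn⁴⁺]); log Q = 1.292.
E = E° − (0.0592/n) log Q = +1.32 − (0.0592/2)(1.292) = +1.282 V.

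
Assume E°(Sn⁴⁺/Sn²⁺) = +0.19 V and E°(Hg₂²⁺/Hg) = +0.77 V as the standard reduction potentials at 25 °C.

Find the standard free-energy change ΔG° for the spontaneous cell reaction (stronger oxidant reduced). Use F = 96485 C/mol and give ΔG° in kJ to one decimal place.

Hg₂²⁺/Hg (E° = +0.77 V) is the cathode; Sn⁴⁺/Sn²⁺ (E° = +0.19 V) is the anode, so E°cell = +0.58 V.
Balancing electrons gives n = 2 (lcm of 2 and 2).
ΔG° = −nFE° = −(2)(96485)(+0.58) = -111,923 J = -111.9 kJ.

-111.9 kJ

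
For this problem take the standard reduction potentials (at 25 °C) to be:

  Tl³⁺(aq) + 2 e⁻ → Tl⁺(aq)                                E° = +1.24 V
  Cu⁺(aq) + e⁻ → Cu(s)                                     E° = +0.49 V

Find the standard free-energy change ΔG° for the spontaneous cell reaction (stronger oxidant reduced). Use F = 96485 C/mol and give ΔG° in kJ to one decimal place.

Tl³⁺/Tl⁺ (E° = +1.24 V) is the cathode; Cu⁺/Cu (E° = +0.49 V) is the anode, so E°cell = +0.75 V.
Balancing electrons gives n = 2 (lcm of 2 and 1).
ΔG° = −nFE° = −(2)(96485)(+0.75) = -144,728 J = -144.7 kJ.

-144.7 kJ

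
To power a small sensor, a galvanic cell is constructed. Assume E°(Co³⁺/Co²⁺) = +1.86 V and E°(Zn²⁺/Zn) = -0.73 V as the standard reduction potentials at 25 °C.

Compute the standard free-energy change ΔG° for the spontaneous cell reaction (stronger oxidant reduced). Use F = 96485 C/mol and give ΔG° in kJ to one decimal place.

Co³⁺/Co²⁺ (E° = +1.86 V) is the cathode; Zn²⁺/Zn (E° = -0.73 V) is the anode, so E°cell = +2.59 V.
Balancing electrons gives n = 2 (lcm of 1 and 2).
ΔG° = −nFE° = −(2)(96485)(+2.59) = -499,792 J = -499.8 kJ.

-499.8 kJ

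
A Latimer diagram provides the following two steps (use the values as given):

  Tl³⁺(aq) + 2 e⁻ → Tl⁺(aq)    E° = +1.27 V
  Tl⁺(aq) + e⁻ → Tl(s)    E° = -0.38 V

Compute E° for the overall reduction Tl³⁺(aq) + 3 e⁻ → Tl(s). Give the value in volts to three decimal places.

+0.720 V

Since ΔG° = −nFE° is additive over sequential reductions, n₃E°₃ = n₁E°₁ + n₂E°₂.
E°₃ = (2×+1.27 + 1×-0.38) / 3 = (+2.160) / 3 = +0.720 V.
E° values themselves are not directly additive — weighting by electron count is essential.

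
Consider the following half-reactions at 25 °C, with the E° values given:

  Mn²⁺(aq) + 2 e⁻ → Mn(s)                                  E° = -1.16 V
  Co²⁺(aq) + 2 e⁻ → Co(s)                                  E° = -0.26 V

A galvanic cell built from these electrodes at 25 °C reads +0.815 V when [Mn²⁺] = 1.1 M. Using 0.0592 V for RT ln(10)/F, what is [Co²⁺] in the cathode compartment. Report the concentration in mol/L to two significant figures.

Co²⁺/Co is the cathode, Mn²⁺/Mn the anode: E°cell = +0.90 V, n = 2.
Overall reaction: Co²⁺(aq) + Mn(s) → Co(s) + Mn²⁺(aq); Q = [Mn²⁺]^1/[Co²⁺]^1.
From E = E° − (0.0592/n) log Q: log Q = (E° − E)·n/0.0592 = (+0.90 − (+0.815))·2/0.0592 = 2.8716.
So 1·log[Co²⁺] = 1·log(1.1) − log Q = 0.0414 − (2.8716) = -2.8302; [Co²⁺] = 10^(-2.8302) ≈ 0.0015 M.

0.0015 M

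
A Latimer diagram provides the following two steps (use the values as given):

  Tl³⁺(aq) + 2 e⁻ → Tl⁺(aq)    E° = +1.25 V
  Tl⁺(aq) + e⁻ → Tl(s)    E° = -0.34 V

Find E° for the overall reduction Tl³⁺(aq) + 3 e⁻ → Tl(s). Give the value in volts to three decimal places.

Standard free energies of sequential steps add: ΔG°₃ = ΔG°₁ + ΔG°₂, so n₃E°₃ = n₁E°₁ + n₂E°₂.
E°₃ = (2×+1.25 + 1×-0.34) / 3 = (+2.160) / 3 = +0.720 V.

+0.720 V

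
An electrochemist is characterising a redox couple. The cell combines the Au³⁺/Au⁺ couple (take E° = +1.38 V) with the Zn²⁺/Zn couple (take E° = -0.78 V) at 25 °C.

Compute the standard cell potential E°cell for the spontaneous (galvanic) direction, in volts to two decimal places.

The Au³⁺/Au⁺ couple has the higher reduction potential, so it is the cathode; Zn²⁺/Zn is oxidised at the anode.
E°cell = E°(cathode) − E°(anode) = (+1.38) − (-0.78) = +2.16 V.
Since E°cell > 0, the reaction is spontaneous under standard conditions.

+2.16 V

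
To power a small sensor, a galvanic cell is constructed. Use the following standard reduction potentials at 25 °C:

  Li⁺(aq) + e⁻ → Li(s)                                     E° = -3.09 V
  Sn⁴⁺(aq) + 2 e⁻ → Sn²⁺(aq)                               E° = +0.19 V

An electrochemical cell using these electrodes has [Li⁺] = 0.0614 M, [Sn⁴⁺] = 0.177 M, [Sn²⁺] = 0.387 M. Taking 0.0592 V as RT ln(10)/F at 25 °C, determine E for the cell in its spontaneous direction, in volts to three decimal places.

+3.342 V

Sn⁴⁺/Sn²⁺ is the cathode (higher E°), Li⁺/Li the anode: E°cell = +0.19 − (-3.09) = +3.28 V, n = 2.
Overall: Sn⁴⁺(aq) + 2 Li(s) → Sn²⁺(aq) + 2 Li⁺(aq)
Q = [Sn²⁺]·[Li⁺]^2 / ([Sn⁴⁺]); log Q = -2.084.
E = E° − (0.0592/n) log Q = +3.28 − (0.0592/2)(-2.084) = +3.342 V.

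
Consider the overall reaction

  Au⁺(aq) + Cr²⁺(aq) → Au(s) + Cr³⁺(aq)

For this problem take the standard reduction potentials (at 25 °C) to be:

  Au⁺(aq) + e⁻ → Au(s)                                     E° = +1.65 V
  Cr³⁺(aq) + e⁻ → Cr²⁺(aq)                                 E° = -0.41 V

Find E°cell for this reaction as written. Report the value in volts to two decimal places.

The Au⁺/Au couple has the higher reduction potential, so it is the cathode; Cr³⁺/Cr²⁺ is oxidised at the anode.
E°cell = E°(cathode) − E°(anode) = (+1.65) − (-0.41) = +2.06 V.
Since E°cell > 0, the reaction is spontaneous under standard conditions.

+2.06 V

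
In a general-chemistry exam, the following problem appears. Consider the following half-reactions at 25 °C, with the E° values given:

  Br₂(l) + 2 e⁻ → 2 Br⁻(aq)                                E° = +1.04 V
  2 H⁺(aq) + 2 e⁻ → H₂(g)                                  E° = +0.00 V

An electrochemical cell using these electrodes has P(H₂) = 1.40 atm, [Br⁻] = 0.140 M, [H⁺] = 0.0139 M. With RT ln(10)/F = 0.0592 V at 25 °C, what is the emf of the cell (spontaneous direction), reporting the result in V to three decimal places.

+1.205 V

Br₂/Br⁻ is the cathode (higher E°), H⁺/H₂ the anode: E°cell = +1.04 − (+0.00) = +1.04 V, n = 2.
Overall: Br₂(l) + H₂(g) → 2 Br⁻(aq) + 2 H⁺(aq)
Q = [Br⁻]^2·[H⁺]^2 / (P(H₂)); log Q = -5.568.
E = E° − (0.0592/n) log Q = +1.04 − (0.0592/2)(-5.568) = +1.205 V.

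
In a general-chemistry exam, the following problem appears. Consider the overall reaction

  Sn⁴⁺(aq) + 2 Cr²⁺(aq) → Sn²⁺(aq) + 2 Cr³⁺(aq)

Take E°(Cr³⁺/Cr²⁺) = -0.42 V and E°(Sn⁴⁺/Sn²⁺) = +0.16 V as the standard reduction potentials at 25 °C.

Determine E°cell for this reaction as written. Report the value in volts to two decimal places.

The Sn⁴⁺/Sn²⁺ couple has the higher reduction potential, so it is the cathode; Cr³⁺/Cr²⁺ is oxidised at the anode.
E°cell = E°(cathode) − E°(anode) = (+0.16) − (-0.42) = +0.58 V.

+0.58 V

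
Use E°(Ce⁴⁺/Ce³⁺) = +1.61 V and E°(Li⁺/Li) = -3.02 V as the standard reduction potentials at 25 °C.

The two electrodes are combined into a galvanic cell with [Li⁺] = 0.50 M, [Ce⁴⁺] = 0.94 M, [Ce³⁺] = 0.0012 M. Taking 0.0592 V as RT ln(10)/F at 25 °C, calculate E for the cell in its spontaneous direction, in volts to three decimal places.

+4.819 V

Ce⁴⁺/Ce³⁺ is the cathode (higher E°), Li⁺/Li the anode: E°cell = +1.61 − (-3.02) = +4.63 V, n = 1.
Overall: Ce⁴⁺(aq) + Li(s) → Ce³⁺(aq) + Li⁺(aq)
Q = [Ce³⁺]·[Li⁺] / ([Ce⁴⁺]); log Q = -3.195.
E = E° − (0.0592/n) log Q = +4.63 − (0.0592/1)(-3.195) = +4.819 V.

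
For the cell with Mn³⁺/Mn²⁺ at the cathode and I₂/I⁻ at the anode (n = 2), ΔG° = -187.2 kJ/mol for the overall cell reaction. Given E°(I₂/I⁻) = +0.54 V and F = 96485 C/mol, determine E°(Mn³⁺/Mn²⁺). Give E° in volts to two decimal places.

+1.51 V

E°cell = −ΔG°/(nF) = −(-187.2×10³)/((2)(96485)) = +0.970 V.
Since Mn³⁺/Mn²⁺ is the cathode and I₂/I⁻ the anode, E°cell = E°(Mn³⁺/Mn²⁺) − E°(I₂/I⁻).
So E°(Mn³⁺/Mn²⁺) = E°cell + E°(I₂/I⁻) = +0.970 + (+0.54) = +1.51 V.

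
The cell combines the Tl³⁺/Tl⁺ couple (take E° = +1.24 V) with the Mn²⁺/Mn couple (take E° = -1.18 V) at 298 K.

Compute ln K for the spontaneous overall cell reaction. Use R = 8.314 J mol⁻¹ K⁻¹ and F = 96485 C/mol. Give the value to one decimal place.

Cathode: Tl³⁺/Tl⁺; anode: Mn²⁺/Mn. E°cell = (+1.24) − (-1.18) = +2.42 V, with n = 2.
ΔG° = −nFE° = −RT ln K, so ln K = nFE°/(RT) = (2)(96485)(+2.42) / ((8.314)(298)) = 188.486.

188.5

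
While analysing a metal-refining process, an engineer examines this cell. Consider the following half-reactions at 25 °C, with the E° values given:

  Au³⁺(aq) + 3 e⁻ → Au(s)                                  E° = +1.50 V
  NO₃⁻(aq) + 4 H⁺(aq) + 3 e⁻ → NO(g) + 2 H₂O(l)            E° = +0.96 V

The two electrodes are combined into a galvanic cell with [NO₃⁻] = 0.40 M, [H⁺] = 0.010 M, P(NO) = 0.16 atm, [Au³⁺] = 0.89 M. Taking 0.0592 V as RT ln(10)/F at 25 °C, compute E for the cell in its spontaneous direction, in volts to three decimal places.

+0.689 V

Au³⁺/Au is the cathode (higher E°), NO₃⁻/NO the anode: E°cell = +1.50 − (+0.96) = +0.54 V, n = 3.
Overall: Au³⁺(aq) + NO(g) + 2 H₂O(l) → Au(s) + NO₃⁻(aq) + 4 H⁺(aq)
Q = [NO₃⁻]·[H⁺]^4 / ([Au³⁺]·P(NO)); log Q = -7.551.
E = E° − (0.0592/n) log Q = +0.54 − (0.0592/3)(-7.551) = +0.689 V.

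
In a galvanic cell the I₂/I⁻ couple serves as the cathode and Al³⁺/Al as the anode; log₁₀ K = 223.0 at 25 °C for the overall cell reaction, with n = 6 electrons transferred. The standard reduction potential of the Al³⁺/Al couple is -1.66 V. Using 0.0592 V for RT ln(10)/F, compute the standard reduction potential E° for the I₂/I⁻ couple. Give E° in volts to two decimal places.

E°cell = (0.0592/n)·log K = (0.0592/6)(223.0) = +2.200 V.
Since I₂/I⁻ is the cathode and Al³⁺/Al the anode, E°cell = E°(I₂/I⁻) − E°(Al³⁺/Al).
So E°(I₂/I⁻) = E°cell + E°(Al³⁺/Al) = +2.200 + (-1.66) = +0.54 V.

+0.54 V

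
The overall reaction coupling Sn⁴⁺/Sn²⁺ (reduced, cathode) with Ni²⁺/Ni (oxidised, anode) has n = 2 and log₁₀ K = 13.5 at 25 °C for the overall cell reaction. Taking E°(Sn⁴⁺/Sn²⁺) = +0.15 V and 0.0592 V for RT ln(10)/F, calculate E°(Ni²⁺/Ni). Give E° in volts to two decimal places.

-0.25 V

E°cell = (0.0592/n)·log K = (0.0592/2)(13.5) = +0.400 V.
Since Sn⁴⁺/Sn²⁺ is the cathode and Ni²⁺/Ni the anode, E°cell = E°(Sn⁴⁺/Sn²⁺) − E°(Ni²⁺/Ni).
So E°(Ni²⁺/Ni) = E°(Sn⁴⁺/Sn²⁺) − E°cell = (+0.15) − (+0.400) = -0.25 V.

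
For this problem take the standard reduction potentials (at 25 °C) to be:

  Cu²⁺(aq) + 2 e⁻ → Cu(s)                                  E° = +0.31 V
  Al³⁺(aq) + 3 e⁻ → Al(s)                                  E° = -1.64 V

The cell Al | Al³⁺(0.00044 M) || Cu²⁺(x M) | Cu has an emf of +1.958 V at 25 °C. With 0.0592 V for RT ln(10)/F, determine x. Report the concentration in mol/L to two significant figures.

Cu²⁺/Cu is the cathode, Al³⁺/Al the anode: E°cell = +1.95 V, n = 6.
Overall reaction: 3 Cu²⁺(aq) + 2 Al(s) → 3 Cu(s) + 2 Al³⁺(aq); Q = [Al³⁺]^2/[Cu²⁺]^3.
From E = E° − (0.0592/n) log Q: log Q = (E° − E)·n/0.0592 = (+1.95 − (+1.958))·6/0.0592 = -0.8108.
So 3·log[Cu²⁺] = 2·log(0.00044) − log Q = -6.7131 − (-0.8108) = -5.9023; log[Cu²⁺] = -5.9023 / 3 = -1.9674; [Cu²⁺] = 10^(-1.9674) ≈ 0.011 M.

0.011 M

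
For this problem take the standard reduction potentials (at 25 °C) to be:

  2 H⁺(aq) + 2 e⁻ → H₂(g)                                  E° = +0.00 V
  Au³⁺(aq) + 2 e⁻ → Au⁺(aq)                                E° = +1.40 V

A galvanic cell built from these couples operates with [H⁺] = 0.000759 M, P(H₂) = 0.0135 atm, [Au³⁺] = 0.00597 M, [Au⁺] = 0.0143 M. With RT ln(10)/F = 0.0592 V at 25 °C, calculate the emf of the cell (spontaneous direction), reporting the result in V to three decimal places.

Au³⁺/Au⁺ is the cathode (higher E°), H⁺/H₂ the anode: E°cell = +1.40 − (+0.00) = +1.40 V, n = 2.
Overall: Au³⁺(aq) + H₂(g) → Au⁺(aq) + 2 H⁺(aq)
Q = [Au⁺]·[H⁺]^2 / ([Au³⁺]·P(H₂)); log Q = -3.990.
E = E° − (0.0592/n) log Q = +1.40 − (0.0592/2)(-3.990) = +1.518 V.

+1.518 V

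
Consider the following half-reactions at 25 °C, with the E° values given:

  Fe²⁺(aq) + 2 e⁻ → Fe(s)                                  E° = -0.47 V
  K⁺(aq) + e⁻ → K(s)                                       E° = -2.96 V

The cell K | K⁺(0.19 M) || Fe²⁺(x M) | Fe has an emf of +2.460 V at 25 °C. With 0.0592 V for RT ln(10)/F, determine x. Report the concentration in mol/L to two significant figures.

Fe²⁺/Fe is the cathode, K⁺/K the anode: E°cell = +2.49 V, n = 2.
Overall reaction: Fe²⁺(aq) + 2 K(s) → Fe(s) + 2 K⁺(aq); Q = [K⁺]^2/[Fe²⁺]^1.
From E = E° − (0.0592/n) log Q: log Q = (E° − E)·n/0.0592 = (+2.49 − (+2.460))·2/0.0592 = 1.0135.
So 1·log[Fe²⁺] = 2·log(0.19) − log Q = -1.4425 − (1.0135) = -2.4560; [Fe²⁺] = 10^(-2.4560) ≈ 0.0035 M.

0.0035 M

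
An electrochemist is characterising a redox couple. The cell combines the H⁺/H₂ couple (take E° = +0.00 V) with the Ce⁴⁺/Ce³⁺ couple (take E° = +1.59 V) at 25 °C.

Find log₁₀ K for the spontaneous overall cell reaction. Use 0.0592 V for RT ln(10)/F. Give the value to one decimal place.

Cathode: Ce⁴⁺/Ce³⁺; anode: H⁺/H₂. E°cell = +1.59 V, n = 2.
log K = nE°cell / 0.0592 = (2)(+1.59) / 0.0592 = 53.7.

53.7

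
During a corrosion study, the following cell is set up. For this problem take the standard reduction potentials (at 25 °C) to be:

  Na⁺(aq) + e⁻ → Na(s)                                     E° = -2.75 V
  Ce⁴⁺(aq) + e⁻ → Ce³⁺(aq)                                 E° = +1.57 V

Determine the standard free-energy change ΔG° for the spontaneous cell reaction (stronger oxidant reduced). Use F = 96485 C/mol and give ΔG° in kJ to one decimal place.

-416.8 kJ

Ce⁴⁺/Ce³⁺ (E° = +1.57 V) is the cathode; Na⁺/Na (E° = -2.75 V) is the anode, so E°cell = +4.32 V.
Balancing electrons gives n = 1 (lcm of 1 and 1).
ΔG° = −nFE° = −(1)(96485)(+4.32) = -416,815 J = -416.8 kJ.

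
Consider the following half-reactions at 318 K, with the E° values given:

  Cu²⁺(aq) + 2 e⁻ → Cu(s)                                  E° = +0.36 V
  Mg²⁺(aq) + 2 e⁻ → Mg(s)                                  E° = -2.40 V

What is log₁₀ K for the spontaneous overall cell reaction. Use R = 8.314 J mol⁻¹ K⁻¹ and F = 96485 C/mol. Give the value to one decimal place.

Cathode: Cu²⁺/Cu; anode: Mg²⁺/Mg. E°cell = (+0.36) − (-2.40) = +2.76 V, with n = 2.
ΔG° = −nFE° = −RT ln K, so ln K = nFE°/(RT) = (2)(96485)(+2.76) / ((8.314)(318)) = 201.447.
log₁₀ K = 201.447 / ln 10 = 87.5.

87.5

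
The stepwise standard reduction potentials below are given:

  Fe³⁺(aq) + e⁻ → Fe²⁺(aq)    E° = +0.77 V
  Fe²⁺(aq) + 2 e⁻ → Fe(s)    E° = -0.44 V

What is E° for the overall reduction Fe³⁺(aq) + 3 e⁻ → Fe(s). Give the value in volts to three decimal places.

Adding the free-energy changes (−nFE°) of the two steps gives −n₃FE°₃ = −n₁FE°₁ − n₂FE°₂.
E°₃ = (1×+0.77 + 2×-0.44) / 3 = (-0.110) / 3 = -0.037 V.
E° values themselves are not directly additive — weighting by electron count is essential.

-0.037 V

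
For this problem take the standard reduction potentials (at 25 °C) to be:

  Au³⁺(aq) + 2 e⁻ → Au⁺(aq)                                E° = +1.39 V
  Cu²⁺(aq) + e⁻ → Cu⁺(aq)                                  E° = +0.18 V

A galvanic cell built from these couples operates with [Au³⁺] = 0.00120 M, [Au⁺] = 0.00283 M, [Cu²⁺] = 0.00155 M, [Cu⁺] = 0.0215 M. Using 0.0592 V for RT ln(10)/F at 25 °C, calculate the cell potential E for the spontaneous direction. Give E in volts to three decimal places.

+1.267 V

Au³⁺/Au⁺ is the cathode (higher E°), Cu²⁺/Cu⁺ the anode: E°cell = +1.39 − (+0.18) = +1.21 V, n = 2.
Overall: Au³⁺(aq) + 2 Cu⁺(aq) → Au⁺(aq) + 2 Cu²⁺(aq)
Q = [Au⁺]·[Cu²⁺]^2 / ([Au³⁺]·[Cu⁺]^2); log Q = -1.912.
E = E° − (0.0592/n) log Q = +1.21 − (0.0592/2)(-1.912) = +1.267 V.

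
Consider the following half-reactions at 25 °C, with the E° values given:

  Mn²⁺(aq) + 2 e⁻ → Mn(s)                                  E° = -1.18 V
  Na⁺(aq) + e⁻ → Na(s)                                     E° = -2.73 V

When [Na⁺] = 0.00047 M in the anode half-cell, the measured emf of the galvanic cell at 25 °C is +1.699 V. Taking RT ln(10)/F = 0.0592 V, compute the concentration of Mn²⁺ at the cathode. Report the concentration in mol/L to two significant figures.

Mn²⁺/Mn is the cathode, Na⁺/Na the anode: E°cell = +1.55 V, n = 2.
Overall reaction: Mn²⁺(aq) + 2 Na(s) → Mn(s) + 2 Na⁺(aq); Q = [Na⁺]^2/[Mn²⁺]^1.
From E = E° − (0.0592/n) log Q: log Q = (E° − E)·n/0.0592 = (+1.55 − (+1.699))·2/0.0592 = -5.0338.
So 1·log[Mn²⁺] = 2·log(0.00047) − log Q = -6.6558 − (-5.0338) = -1.6220; [Mn²⁺] = 10^(-1.6220) ≈ 0.024 M.

0.024 M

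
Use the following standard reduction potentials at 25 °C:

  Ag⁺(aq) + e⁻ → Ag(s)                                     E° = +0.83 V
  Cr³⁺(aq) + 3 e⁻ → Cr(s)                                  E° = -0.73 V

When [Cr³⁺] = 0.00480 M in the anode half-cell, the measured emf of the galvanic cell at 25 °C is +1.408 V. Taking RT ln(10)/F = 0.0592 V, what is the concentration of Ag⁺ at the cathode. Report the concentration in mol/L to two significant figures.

Ag⁺/Ag is the cathode, Cr³⁺/Cr the anode: E°cell = +1.56 V, n = 3.
Overall reaction: 3 Ag⁺(aq) + Cr(s) → 3 Ag(s) + Cr³⁺(aq); Q = [Cr³⁺]^1/[Ag⁺]^3.
From E = E° − (0.0592/n) log Q: log Q = (E° − E)·n/0.0592 = (+1.56 − (+1.408))·3/0.0592 = 7.7027.
So 3·log[Ag⁺] = 1·log(0.0048) − log Q = -2.3188 − (7.7027) = -10.0215; log[Ag⁺] = -10.0215 / 3 = -3.3405; [Ag⁺] = 10^(-3.3405) ≈ 0.00046 M.

0.00046 M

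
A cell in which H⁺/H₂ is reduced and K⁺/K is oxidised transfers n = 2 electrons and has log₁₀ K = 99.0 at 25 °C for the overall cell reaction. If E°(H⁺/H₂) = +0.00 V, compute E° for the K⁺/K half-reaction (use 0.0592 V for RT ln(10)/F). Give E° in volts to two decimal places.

-2.93 V

E°cell = (0.0592/n)·log K = (0.0592/2)(99.0) = +2.930 V.
Since H⁺/H₂ is the cathode and K⁺/K the anode, E°cell = E°(H⁺/H₂) − E°(K⁺/K).
So E°(K⁺/K) = E°(H⁺/H₂) − E°cell = (+0.00) − (+2.930) = -2.93 V.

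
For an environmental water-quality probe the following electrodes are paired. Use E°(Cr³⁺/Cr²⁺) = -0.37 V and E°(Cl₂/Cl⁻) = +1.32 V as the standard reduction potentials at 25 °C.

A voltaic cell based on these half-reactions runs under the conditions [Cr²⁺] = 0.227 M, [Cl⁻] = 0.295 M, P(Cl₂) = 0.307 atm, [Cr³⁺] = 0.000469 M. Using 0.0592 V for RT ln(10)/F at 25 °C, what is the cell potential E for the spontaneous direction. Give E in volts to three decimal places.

Cl₂/Cl⁻ is the cathode (higher E°), Cr³⁺/Cr²⁺ the anode: E°cell = +1.32 − (-0.37) = +1.69 V, n = 2.
Overall: Cl₂(g) + 2 Cr²⁺(aq) → 2 Cl⁻(aq) + 2 Cr³⁺(aq)
Q = [Cl⁻]^2·[Cr³⁺]^2 / (P(Cl₂)·[Cr²⁺]^2); log Q = -5.917.
E = E° − (0.0592/n) log Q = +1.69 − (0.0592/2)(-5.917) = +1.865 V.

+1.865 V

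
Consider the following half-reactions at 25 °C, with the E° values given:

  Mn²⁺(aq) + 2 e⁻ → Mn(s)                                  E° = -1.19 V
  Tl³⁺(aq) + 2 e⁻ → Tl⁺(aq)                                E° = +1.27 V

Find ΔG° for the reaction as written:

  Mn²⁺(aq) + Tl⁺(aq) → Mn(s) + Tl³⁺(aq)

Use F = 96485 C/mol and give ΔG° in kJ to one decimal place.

As written, Mn²⁺/Mn is reduced (cathode) and Tl³⁺/Tl⁺ is oxidised (anode), so E°cell = (-1.19) − (+1.27) = -2.46 V.
Balancing electrons gives n = 2.
ΔG° = −nFE° = −(2)(96485)(-2.46) = 474,706 J = +474.7 kJ.

+474.7 kJ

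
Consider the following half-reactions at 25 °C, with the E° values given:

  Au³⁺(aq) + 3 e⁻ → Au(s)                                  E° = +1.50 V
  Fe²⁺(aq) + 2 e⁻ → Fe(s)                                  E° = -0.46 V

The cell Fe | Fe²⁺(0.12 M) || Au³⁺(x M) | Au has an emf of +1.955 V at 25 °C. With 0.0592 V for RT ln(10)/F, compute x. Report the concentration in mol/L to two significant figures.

0.023 M

Au³⁺/Au is the cathode, Fe²⁺/Fe the anode: E°cell = +1.96 V, n = 6.
Overall reaction: 2 Au³⁺(aq) + 3 Fe(s) → 2 Au(s) + 3 Fe²⁺(aq); Q = [Fe²⁺]^3/[Au³⁺]^2.
From E = E° − (0.0592/n) log Q: log Q = (E° − E)·n/0.0592 = (+1.96 − (+1.955))·6/0.0592 = 0.5068.
So 2·log[Au³⁺] = 3·log(0.12) − log Q = -2.7625 − (0.5068) = -3.2693; log[Au³⁺] = -3.2693 / 2 = -1.6346; [Au³⁺] = 10^(-1.6346) ≈ 0.023 M.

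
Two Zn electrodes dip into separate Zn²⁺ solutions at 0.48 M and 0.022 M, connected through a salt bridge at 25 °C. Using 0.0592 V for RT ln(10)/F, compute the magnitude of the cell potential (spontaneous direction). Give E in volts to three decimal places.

For a concentration cell E°cell = 0. The 0.48 M side is the cathode (reduction is favoured where [Zn²⁺] is higher).
With n = 2, E = −(0.0592/2) log([Zn²⁺]ₐₙ/[Zn²⁺]꜀ₐₜ) = −(0.0592/2) log(0.022/0.48) = −(0.0592/2)(-1.339) = +0.040 V.

+0.040 V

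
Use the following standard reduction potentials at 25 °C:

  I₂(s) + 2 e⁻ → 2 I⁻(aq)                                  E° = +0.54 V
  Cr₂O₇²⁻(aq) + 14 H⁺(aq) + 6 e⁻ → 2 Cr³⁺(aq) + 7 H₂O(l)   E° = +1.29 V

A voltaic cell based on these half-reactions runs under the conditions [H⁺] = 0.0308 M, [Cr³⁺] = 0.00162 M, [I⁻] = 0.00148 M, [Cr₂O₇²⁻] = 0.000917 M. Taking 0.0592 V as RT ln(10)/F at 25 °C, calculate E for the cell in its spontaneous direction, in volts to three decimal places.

+0.399 V

Cr₂O₇²⁻/Cr³⁺ is the cathode (higher E°), I₂/I⁻ the anode: E°cell = +1.29 − (+0.54) = +0.75 V, n = 6.
Overall: Cr₂O₇²⁻(aq) + 14 H⁺(aq) + 6 I⁻(aq) → 2 Cr³⁺(aq) + 7 H₂O(l) + 3 I₂(s)
Q = [Cr³⁺]^2 / ([Cr₂O₇²⁻]·[H⁺]^14·[I⁻]^6); log Q = 35.595.
E = E° − (0.0592/n) log Q = +0.75 − (0.0592/6)(35.595) = +0.399 V.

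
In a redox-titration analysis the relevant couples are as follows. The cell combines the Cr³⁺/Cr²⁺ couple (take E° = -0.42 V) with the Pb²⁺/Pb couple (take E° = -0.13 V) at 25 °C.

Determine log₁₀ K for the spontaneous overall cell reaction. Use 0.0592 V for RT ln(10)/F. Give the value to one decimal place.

9.8

Cathode: Pb²⁺/Pb; anode: Cr³⁺/Cr²⁺. E°cell = +0.29 V, n = 2.
log K = nE°cell / 0.0592 = (2)(+0.29) / 0.0592 = 9.8.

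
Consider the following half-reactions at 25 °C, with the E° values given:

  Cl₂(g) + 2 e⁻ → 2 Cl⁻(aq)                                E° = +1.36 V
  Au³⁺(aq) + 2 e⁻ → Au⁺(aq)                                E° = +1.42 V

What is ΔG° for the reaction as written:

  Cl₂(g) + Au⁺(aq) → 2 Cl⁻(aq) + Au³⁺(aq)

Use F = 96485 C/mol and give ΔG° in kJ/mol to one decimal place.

+11.6 kJ/mol

As written, Cl₂/Cl⁻ is reduced (cathode) and Au³⁺/Au⁺ is oxidised (anode), so E°cell = (+1.36) − (+1.42) = -0.06 V.
Balancing electrons gives n = 2.
ΔG° = −nFE° = −(2)(96485)(-0.06) = 11,578 J = +11.6 kJ/mol.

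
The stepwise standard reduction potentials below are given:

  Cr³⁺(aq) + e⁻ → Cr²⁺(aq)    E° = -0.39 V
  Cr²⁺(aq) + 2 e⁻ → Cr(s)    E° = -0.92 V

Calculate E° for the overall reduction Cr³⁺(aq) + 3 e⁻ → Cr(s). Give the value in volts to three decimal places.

-0.743 V

Since ΔG° = −nFE° is additive over sequential reductions, n₃E°₃ = n₁E°₁ + n₂E°₂.
E°₃ = (1×-0.39 + 2×-0.92) / 3 = (-2.230) / 3 = -0.743 V.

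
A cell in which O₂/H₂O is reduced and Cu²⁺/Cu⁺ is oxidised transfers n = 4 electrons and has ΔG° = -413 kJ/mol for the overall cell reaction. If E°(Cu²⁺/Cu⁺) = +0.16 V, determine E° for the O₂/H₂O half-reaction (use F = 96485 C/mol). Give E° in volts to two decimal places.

+1.23 V

E°cell = −ΔG°/(nF) = −(-413×10³)/((4)(96485)) = +1.070 V.
Since O₂/H₂O is the cathode and Cu²⁺/Cu⁺ the anode, E°cell = E°(O₂/H₂O) − E°(Cu²⁺/Cu⁺).
So E°(O₂/H₂O) = E°cell + E°(Cu²⁺/Cu⁺) = +1.070 + (+0.16) = +1.23 V.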